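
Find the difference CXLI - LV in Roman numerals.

CXLI = 141
LV = 55
141 - 55 = 86

LXXXVI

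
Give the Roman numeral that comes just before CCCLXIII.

CCCLXIII = 363; previous is 362

CCCLXII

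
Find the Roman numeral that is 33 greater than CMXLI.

CMXLI = 941
941 + 33 = 974

CMLXXIV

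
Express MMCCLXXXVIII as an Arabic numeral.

MMCCLXXXVIII: M=1000, M=1000, C=100, C=100, L=50, X=10, X=10, X=10, V=5, I=1, I=1, I=1
1000 + 1000 + 100 + 100 + 50 + 10 + 10 + 10 + 5 + 1 + 1 + 1 = 2288

2288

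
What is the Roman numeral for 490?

Convert 490 to Roman numerals:
  490 contains 1×400 (CD)
  90 contains 1×90 (XC)

CDXC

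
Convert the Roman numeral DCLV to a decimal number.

DCLV: D=500, C=100, L=50, V=5
500 + 100 + 50 + 5 = 655

655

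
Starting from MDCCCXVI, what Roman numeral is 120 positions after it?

MDCCCXVI = 1816
1816 + 120 = 1936

MCMXXXVI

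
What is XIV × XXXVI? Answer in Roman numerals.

XIV = 14
XXXVI = 36
14 × 36 = 504

DIV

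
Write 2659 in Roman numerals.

Convert 2659 to Roman numerals:
  2659 contains 2×1000 (MM)
  659 contains 1×500 (D)
  159 contains 1×100 (C)
  59 contains 1×50 (L)
  9 contains 1×9 (IX)

MMDCLIX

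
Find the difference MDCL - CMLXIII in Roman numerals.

MDCL = 1650
CMLXIII = 963
1650 - 963 = 687

DCLXXXVII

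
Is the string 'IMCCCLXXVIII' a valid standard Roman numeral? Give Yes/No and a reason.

'IMCCCLXXVIII': Invalid subtractive combination: IM

No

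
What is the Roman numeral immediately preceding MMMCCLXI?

MMMCCLXI = 3261; previous is 3260

MMMCCLX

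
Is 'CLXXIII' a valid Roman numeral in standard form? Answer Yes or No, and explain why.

'CLXXIII': Check the rules: uses only the symbols I, V, X, L, C, D, M; no symbol is repeated more than three times in a row; V, L and D each appear at most once; no smaller symbol precedes a larger one (values never increase from left to right). Value: C (100) + L (50) + X (10) + X (10) + I (1) + I (1) + I (1) = 173. So it is a valid standard Roman numeral.

Yes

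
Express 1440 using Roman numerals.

Convert 1440 to Roman numerals:
  1440 contains 1×1000 (M)
  440 contains 1×400 (CD)
  40 contains 1×40 (XL)

MCDXL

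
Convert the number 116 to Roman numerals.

Convert 116 to Roman numerals:
  116 contains 1×100 (C)
  16 contains 1×10 (X)
  6 contains 1×5 (V)
  1 contains 1×1 (I)

CXVI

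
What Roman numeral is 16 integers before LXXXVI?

LXXXVI = 86
86 - 16 = 70

LXX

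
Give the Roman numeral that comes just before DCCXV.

DCCXV = 715, so the previous integer is 715 - 1 = 714

DCCXIV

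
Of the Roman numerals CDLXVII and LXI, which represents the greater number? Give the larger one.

CDLXVII = 467
LXI = 61
467 is larger

CDLXVII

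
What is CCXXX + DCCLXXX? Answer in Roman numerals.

CCXXX = 230
DCCLXXX = 780
230 + 780 = 1010

MX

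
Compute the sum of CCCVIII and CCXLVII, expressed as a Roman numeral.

CCCVIII = 308
CCXLVII = 247
308 + 247 = 555

DLV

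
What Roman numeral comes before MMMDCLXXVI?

MMMDCLXXVI = 3676; previous is 3675

MMMDCLXXV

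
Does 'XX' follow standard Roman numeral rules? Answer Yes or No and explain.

'XX': Check the rules: uses only the symbols I, V, X, L, C, D, M; no symbol is repeated more than three times in a row; V, L and D each appear at most once; no smaller symbol precedes a larger one (values never increase from left to right). Value: X (10) + X (10) = 20. So it is a valid standard Roman numeral.

Yes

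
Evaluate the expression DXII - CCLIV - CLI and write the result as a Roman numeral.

DXII = 512, CCLIV = 254, CLI = 151
512 - 254 = 258
258 - 151 = 107

CVII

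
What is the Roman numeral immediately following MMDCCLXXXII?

MMDCCLXXXII = 2782, so the next integer is 2782 + 1 = 2783

MMDCCLXXXIII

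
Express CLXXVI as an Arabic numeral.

CLXXVI: C=100, L=50, X=10, X=10, V=5, I=1
100 + 50 + 10 + 10 + 5 + 1 = 176

176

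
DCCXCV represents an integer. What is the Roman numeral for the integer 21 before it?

DCCXCV = 795
795 - 21 = 774

DCCLXXIV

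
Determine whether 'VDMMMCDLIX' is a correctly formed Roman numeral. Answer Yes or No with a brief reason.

'VDMMMCDLIX': D should not appear more than once

No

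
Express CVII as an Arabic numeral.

CVII: C=100, V=5, I=1, I=1
100 + 5 + 1 + 1 = 107

107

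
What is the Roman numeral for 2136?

Convert 2136 to Roman numerals:
  2136 contains 2×1000 (MM)
  136 contains 1×100 (C)
  36 contains 3×10 (XXX)
  6 contains 1×5 (V)
  1 contains 1×1 (I)

MMCXXXVI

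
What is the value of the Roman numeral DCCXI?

DCCXI: D=500, C=100, C=100, X=10, I=1
500 + 100 + 100 + 10 + 1 = 711

711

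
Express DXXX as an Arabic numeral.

DXXX: D=500, X=10, X=10, X=10
500 + 10 + 10 + 10 = 530

530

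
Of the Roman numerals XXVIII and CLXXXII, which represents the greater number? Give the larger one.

XXVIII = 28
CLXXXII = 182
182 is larger

CLXXXII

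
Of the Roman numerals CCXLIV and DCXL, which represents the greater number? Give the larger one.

CCXLIV = 244
DCXL = 640
640 is larger

DCXL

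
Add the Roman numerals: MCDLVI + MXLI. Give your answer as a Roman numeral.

MCDLVI = 1456
MXLI = 1041
1456 + 1041 = 2497

MMCDXCVII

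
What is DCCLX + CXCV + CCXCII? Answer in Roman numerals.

DCCLX = 760, CXCV = 195, CCXCII = 292
760 + 195 = 955
955 + 292 = 1247

MCCXLVII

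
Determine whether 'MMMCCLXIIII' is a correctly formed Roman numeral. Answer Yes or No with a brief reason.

'MMMCCLXIIII': More than 3 consecutive I's

No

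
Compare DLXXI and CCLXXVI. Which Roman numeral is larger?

DLXXI = 571
CCLXXVI = 276
571 is larger

DLXXI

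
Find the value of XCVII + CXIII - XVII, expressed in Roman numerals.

XCVII = 97, CXIII = 113, XVII = 17
97 + 113 = 210
210 - 17 = 193

CXCIII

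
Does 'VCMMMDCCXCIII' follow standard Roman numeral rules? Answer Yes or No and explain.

'VCMMMDCCXCIII': Invalid subtractive combination: VC

No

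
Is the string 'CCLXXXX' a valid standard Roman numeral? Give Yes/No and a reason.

'CCLXXXX': More than 3 consecutive X's

No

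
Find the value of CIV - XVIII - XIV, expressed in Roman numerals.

CIV = 104, XVIII = 18, XIV = 14
104 - 18 = 86
86 - 14 = 72

LXXII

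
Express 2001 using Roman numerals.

Convert 2001 to Roman numerals:
  2001 contains 2×1000 (MM)
  1 contains 1×1 (I)

MMI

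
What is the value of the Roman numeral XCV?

XCV: XC=90, V=5
90 + 5 = 95

95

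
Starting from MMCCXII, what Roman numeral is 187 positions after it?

MMCCXII = 2212
2212 + 187 = 2399

MMCCCXCIX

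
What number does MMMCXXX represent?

MMMCXXX: M=1000, M=1000, M=1000, C=100, X=10, X=10, X=10
1000 + 1000 + 1000 + 100 + 10 + 10 + 10 = 3130

3130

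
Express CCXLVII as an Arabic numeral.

CCXLVII: C=100, C=100, XL=40, V=5, I=1, I=1
100 + 100 + 40 + 5 + 1 + 1 = 247

247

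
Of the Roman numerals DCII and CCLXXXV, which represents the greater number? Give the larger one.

DCII = 602
CCLXXXV = 285
602 is larger

DCII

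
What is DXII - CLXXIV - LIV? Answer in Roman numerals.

DXII = 512, CLXXIV = 174, LIV = 54
512 - 174 = 338
338 - 54 = 284

CCLXXXIV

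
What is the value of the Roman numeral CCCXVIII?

CCCXVIII: C=100, C=100, C=100, X=10, V=5, I=1, I=1, I=1
100 + 100 + 100 + 10 + 5 + 1 + 1 + 1 = 318

318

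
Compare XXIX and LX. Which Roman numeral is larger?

XXIX = 29
LX = 60
60 is larger

LX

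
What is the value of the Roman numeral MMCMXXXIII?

MMCMXXXIII: M=1000, M=1000, CM=900, X=10, X=10, X=10, I=1, I=1, I=1
1000 + 1000 + 900 + 10 + 10 + 10 + 1 + 1 + 1 = 2933

2933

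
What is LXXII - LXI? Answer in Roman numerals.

LXXII = 72
LXI = 61
72 - 61 = 11

XI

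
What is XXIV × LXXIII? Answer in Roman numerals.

XXIV = 24
LXXIII = 73
24 × 73 = 1752

MDCCLII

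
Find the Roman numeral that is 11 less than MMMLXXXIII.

MMMLXXXIII = 3083
3083 - 11 = 3072

MMMLXXII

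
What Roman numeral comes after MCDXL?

MCDXL = 1440; next is 1441

MCDXLI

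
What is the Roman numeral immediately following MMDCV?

MMDCV = 2605, so the next integer is 2605 + 1 = 2606

MMDCVI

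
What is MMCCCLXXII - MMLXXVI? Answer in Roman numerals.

MMCCCLXXII = 2372
MMLXXVI = 2076
2372 - 2076 = 296

CCXCVI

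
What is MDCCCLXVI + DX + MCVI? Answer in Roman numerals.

MDCCCLXVI = 1866, DX = 510, MCVI = 1106
1866 + 510 = 2376
2376 + 1106 = 3482

MMMCDLXXXII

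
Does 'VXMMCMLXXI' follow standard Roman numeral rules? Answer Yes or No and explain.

'VXMMCMLXXI': Invalid subtractive combination: VX

No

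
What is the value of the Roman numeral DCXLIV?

DCXLIV: D=500, C=100, XL=40, IV=4
500 + 100 + 40 + 4 = 644

644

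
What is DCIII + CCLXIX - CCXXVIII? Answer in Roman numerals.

DCIII = 603, CCLXIX = 269, CCXXVIII = 228
603 + 269 = 872
872 - 228 = 644

DCXLIV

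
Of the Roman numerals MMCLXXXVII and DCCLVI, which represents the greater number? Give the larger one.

MMCLXXXVII = 2187
DCCLVI = 756
2187 is larger

MMCLXXXVII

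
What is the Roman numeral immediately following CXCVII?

CXCVII = 197, so the next integer is 197 + 1 = 198

CXCVIII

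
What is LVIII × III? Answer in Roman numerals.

LVIII = 58
III = 3
58 × 3 = 174

CLXXIV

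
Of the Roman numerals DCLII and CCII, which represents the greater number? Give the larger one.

DCLII = 652
CCII = 202
652 is larger

DCLII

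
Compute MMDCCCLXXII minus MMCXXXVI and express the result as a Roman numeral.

MMDCCCLXXII = 2872
MMCXXXVI = 2136
2872 - 2136 = 736

DCCXXXVI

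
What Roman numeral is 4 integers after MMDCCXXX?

MMDCCXXX = 2730
2730 + 4 = 2734

MMDCCXXXIV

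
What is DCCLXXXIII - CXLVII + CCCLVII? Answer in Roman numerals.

DCCLXXXIII = 783, CXLVII = 147, CCCLVII = 357
783 - 147 = 636
636 + 357 = 993

CMXCIII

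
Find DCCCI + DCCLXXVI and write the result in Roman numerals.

DCCCI = 801
DCCLXXVI = 776
801 + 776 = 1577

MDLXXVII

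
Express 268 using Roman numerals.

Convert 268 to Roman numerals:
  268 contains 2×100 (CC)
  68 contains 1×50 (L)
  18 contains 1×10 (X)
  8 contains 1×5 (V)
  3 contains 3×1 (III)

CCLXVIII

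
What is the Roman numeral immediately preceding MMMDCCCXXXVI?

MMMDCCCXXXVI = 3836, so the previous integer is 3836 - 1 = 3835

MMMDCCCXXXV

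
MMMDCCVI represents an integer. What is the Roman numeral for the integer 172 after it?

MMMDCCVI = 3706
3706 + 172 = 3878

MMMDCCCLXXVIII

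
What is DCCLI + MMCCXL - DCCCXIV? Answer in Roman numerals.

DCCLI = 751, MMCCXL = 2240, DCCCXIV = 814
751 + 2240 = 2991
2991 - 814 = 2177

MMCLXXVII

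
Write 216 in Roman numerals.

Convert 216 to Roman numerals:
  216 contains 2×100 (CC)
  16 contains 1×10 (X)
  6 contains 1×5 (V)
  1 contains 1×1 (I)

CCXVI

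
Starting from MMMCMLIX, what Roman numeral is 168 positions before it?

MMMCMLIX = 3959
3959 - 168 = 3791

MMMDCCXCI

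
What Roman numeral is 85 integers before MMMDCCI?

MMMDCCI = 3701
3701 - 85 = 3616

MMMDCXVI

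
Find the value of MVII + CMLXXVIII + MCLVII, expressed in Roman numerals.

MVII = 1007, CMLXXVIII = 978, MCLVII = 1157
1007 + 978 = 1985
1985 + 1157 = 3142

MMMCXLII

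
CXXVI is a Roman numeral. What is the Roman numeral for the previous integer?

CXXVI = 126, so the previous integer is 126 - 1 = 125

CXXV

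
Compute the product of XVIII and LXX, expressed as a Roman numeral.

XVIII = 18
LXX = 70
18 × 70 = 1260

MCCLX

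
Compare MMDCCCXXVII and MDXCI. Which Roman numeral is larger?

MMDCCCXXVII = 2827
MDXCI = 1591
2827 is larger

MMDCCCXXVII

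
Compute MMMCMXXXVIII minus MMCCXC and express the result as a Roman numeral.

MMMCMXXXVIII = 3938
MMCCXC = 2290
3938 - 2290 = 1648

MDCXLVIII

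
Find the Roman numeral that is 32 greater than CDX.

CDX = 410
410 + 32 = 442

CDXLII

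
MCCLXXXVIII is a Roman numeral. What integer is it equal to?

MCCLXXXVIII: M=1000, C=100, C=100, L=50, X=10, X=10, X=10, V=5, I=1, I=1, I=1
1000 + 100 + 100 + 50 + 10 + 10 + 10 + 5 + 1 + 1 + 1 = 1288

1288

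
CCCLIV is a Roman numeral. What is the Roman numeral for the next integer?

CCCLIV = 354; next is 355

CCCLV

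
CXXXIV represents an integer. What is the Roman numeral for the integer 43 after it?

CXXXIV = 134
134 + 43 = 177

CLXXVII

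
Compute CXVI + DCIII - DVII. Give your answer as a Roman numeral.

CXVI = 116, DCIII = 603, DVII = 507
116 + 603 = 719
719 - 507 = 212

CCXII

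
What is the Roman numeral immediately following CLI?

CLI = 151, so the next integer is 151 + 1 = 152

CLII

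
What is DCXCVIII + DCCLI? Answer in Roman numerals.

DCXCVIII = 698
DCCLI = 751
698 + 751 = 1449

MCDXLIX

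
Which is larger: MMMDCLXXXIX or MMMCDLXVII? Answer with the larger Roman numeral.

MMMDCLXXXIX = 3689
MMMCDLXVII = 3467
3689 is larger

MMMDCLXXXIX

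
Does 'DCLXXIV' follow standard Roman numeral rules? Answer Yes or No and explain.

'DCLXXIV': Check the rules: uses only the symbols I, V, X, L, C, D, M; no symbol is repeated more than three times in a row; V, L and D each appear at most once; the only place a smaller symbol precedes a larger one is the allowed subtractive pair IV, the symbol right after such a pair (if any) is smaller than the pair's first symbol, and otherwise the values never increase from left to right. Value: D (500) + C (100) + L (50) + X (10) + X (10) + IV (4) = 674. So it is a valid standard Roman numeral.

Yes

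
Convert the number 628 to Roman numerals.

Convert 628 to Roman numerals:
  628 contains 1×500 (D)
  128 contains 1×100 (C)
  28 contains 2×10 (XX)
  8 contains 1×5 (V)
  3 contains 3×1 (III)

DCXXVIII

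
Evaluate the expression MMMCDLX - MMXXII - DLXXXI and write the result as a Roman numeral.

MMMCDLX = 3460, MMXXII = 2022, DLXXXI = 581
3460 - 2022 = 1438
1438 - 581 = 857

DCCCLVII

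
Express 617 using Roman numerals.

Convert 617 to Roman numerals:
  617 contains 1×500 (D)
  117 contains 1×100 (C)
  17 contains 1×10 (X)
  7 contains 1×5 (V)
  2 contains 2×1 (II)

DCXVII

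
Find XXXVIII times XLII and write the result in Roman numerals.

XXXVIII = 38
XLII = 42
38 × 42 = 1596

MDXCVI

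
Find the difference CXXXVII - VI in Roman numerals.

CXXXVII = 137
VI = 6
137 - 6 = 131

CXXXI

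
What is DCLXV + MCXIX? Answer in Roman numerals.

DCLXV = 665
MCXIX = 1119
665 + 1119 = 1784

MDCCLXXXIV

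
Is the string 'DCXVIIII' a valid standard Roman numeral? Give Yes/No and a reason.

'DCXVIIII': More than 3 consecutive I's

No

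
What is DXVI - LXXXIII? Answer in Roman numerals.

DXVI = 516
LXXXIII = 83
516 - 83 = 433

CDXXXIII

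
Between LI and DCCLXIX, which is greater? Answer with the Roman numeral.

LI = 51
DCCLXIX = 769
769 is larger

DCCLXIX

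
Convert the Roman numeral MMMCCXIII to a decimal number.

MMMCCXIII: M=1000, M=1000, M=1000, C=100, C=100, X=10, I=1, I=1, I=1
1000 + 1000 + 1000 + 100 + 100 + 10 + 1 + 1 + 1 = 3213

3213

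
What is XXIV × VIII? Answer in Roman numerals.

XXIV = 24
VIII = 8
24 × 8 = 192

CXCII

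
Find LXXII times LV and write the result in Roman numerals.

LXXII = 72
LV = 55
72 × 55 = 3960

MMMCMLX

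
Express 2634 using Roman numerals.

Convert 2634 to Roman numerals:
  2634 contains 2×1000 (MM)
  634 contains 1×500 (D)
  134 contains 1×100 (C)
  34 contains 3×10 (XXX)
  4 contains 1×4 (IV)

MMDCXXXIV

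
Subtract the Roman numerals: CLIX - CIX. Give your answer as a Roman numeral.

CLIX = 159
CIX = 109
159 - 109 = 50

L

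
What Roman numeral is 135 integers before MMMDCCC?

MMMDCCC = 3800
3800 - 135 = 3665

MMMDCLXV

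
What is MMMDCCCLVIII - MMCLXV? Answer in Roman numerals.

MMMDCCCLVIII = 3858
MMCLXV = 2165
3858 - 2165 = 1693

MDCXCIII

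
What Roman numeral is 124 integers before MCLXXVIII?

MCLXXVIII = 1178
1178 - 124 = 1054

MLIV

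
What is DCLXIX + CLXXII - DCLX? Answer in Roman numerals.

DCLXIX = 669, CLXXII = 172, DCLX = 660
669 + 172 = 841
841 - 660 = 181

CLXXXI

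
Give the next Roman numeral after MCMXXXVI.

MCMXXXVI = 1936; next is 1937

MCMXXXVII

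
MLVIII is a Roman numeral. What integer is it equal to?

MLVIII: M=1000, L=50, V=5, I=1, I=1, I=1
1000 + 50 + 5 + 1 + 1 + 1 = 1058

1058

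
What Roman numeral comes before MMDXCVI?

MMDXCVI = 2596, so the previous integer is 2596 - 1 = 2595

MMDXCV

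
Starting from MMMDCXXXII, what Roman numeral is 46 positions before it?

MMMDCXXXII = 3632
3632 - 46 = 3586

MMMDLXXXVI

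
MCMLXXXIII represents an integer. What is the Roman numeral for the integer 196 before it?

MCMLXXXIII = 1983
1983 - 196 = 1787

MDCCLXXXVII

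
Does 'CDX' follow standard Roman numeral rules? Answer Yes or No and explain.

'CDX': Check the rules: uses only the symbols I, V, X, L, C, D, M; no symbol is repeated more than three times in a row; V, L and D each appear at most once; the only place a smaller symbol precedes a larger one is the allowed subtractive pair CD, the symbol right after such a pair (if any) is smaller than the pair's first symbol, and otherwise the values never increase from left to right. Value: CD (400) + X (10) = 410. So it is a valid standard Roman numeral.

Yes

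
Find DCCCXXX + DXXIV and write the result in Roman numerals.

DCCCXXX = 830
DXXIV = 524
830 + 524 = 1354

MCCCLIV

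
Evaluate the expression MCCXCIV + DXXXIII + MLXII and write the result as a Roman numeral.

MCCXCIV = 1294, DXXXIII = 533, MLXII = 1062
1294 + 533 = 1827
1827 + 1062 = 2889

MMDCCCLXXXIX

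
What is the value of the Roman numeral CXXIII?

CXXIII: C=100, X=10, X=10, I=1, I=1, I=1
100 + 10 + 10 + 1 + 1 + 1 = 123

123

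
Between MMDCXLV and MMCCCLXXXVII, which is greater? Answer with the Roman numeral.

MMDCXLV = 2645
MMCCCLXXXVII = 2387
2645 is larger

MMDCXLV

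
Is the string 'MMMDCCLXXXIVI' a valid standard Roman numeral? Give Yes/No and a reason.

'MMMDCCLXXXIVI': I cannot come right after the subtractive pair IV: once I is subtracted in IV, the next symbol must be smaller than I

No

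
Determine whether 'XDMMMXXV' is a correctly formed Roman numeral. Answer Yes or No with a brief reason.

'XDMMMXXV': Invalid subtractive combination: XD

No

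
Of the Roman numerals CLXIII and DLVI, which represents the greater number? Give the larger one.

CLXIII = 163
DLVI = 556
556 is larger

DLVI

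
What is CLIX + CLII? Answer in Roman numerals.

CLIX = 159
CLII = 152
159 + 152 = 311

CCCXI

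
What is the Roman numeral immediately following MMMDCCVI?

MMMDCCVI = 3706; next is 3707

MMMDCCVII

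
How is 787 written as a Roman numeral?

Convert 787 to Roman numerals:
  787 contains 1×500 (D)
  287 contains 2×100 (CC)
  87 contains 1×50 (L)
  37 contains 3×10 (XXX)
  7 contains 1×5 (V)
  2 contains 2×1 (II)

DCCLXXXVII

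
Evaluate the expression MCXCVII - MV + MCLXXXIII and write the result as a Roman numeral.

MCXCVII = 1197, MV = 1005, MCLXXXIII = 1183
1197 - 1005 = 192
192 + 1183 = 1375

MCCCLXXV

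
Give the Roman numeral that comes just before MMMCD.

MMMCD = 3400, so the previous integer is 3400 - 1 = 3399

MMMCCCXCIX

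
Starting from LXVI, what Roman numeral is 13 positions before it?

LXVI = 66
66 - 13 = 53

LIII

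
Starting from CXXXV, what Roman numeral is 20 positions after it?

CXXXV = 135
135 + 20 = 155

CLV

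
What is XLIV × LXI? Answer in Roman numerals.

XLIV = 44
LXI = 61
44 × 61 = 2684

MMDCLXXXIV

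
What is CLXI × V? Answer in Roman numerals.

CLXI = 161
V = 5
161 × 5 = 805

DCCCV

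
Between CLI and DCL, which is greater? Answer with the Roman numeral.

CLI = 151
DCL = 650
650 is larger

DCL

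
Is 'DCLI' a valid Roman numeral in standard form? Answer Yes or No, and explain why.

'DCLI': Check the rules: uses only the symbols I, V, X, L, C, D, M; no symbol is repeated more than three times in a row; V, L and D each appear at most once; no smaller symbol precedes a larger one (values never increase from left to right). Value: D (500) + C (100) + L (50) + I (1) = 651. So it is a valid standard Roman numeral.

Yes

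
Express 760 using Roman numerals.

Convert 760 to Roman numerals:
  760 contains 1×500 (D)
  260 contains 2×100 (CC)
  60 contains 1×50 (L)
  10 contains 1×10 (X)

DCCLX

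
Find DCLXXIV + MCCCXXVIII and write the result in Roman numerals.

DCLXXIV = 674
MCCCXXVIII = 1328
674 + 1328 = 2002

MMII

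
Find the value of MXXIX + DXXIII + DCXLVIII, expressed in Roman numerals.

MXXIX = 1029, DXXIII = 523, DCXLVIII = 648
1029 + 523 = 1552
1552 + 648 = 2200

MMCC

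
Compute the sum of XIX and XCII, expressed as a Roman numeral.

XIX = 19
XCII = 92
19 + 92 = 111

CXI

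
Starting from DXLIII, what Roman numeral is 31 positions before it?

DXLIII = 543
543 - 31 = 512

DXII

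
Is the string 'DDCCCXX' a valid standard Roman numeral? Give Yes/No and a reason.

'DDCCCXX': D should not appear more than once

No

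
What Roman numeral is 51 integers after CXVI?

CXVI = 116
116 + 51 = 167

CLXVII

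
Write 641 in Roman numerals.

Convert 641 to Roman numerals:
  641 contains 1×500 (D)
  141 contains 1×100 (C)
  41 contains 1×40 (XL)
  1 contains 1×1 (I)

DCXLI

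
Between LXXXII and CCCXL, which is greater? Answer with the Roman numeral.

LXXXII = 82
CCCXL = 340
340 is larger

CCCXL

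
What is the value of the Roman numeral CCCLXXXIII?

CCCLXXXIII: C=100, C=100, C=100, L=50, X=10, X=10, X=10, I=1, I=1, I=1
100 + 100 + 100 + 50 + 10 + 10 + 10 + 1 + 1 + 1 = 383

383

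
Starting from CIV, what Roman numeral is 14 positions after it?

CIV = 104
104 + 14 = 118

CXVIII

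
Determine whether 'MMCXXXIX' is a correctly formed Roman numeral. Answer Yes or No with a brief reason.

'MMCXXXIX': Check the rules: uses only the symbols I, V, X, L, C, D, M; no symbol is repeated more than three times in a row; V, L and D each appear at most once; the only place a smaller symbol precedes a larger one is the allowed subtractive pair IX, the symbol right after such a pair (if any) is smaller than the pair's first symbol, and otherwise the values never increase from left to right. Value: M (1000) + M (1000) + C (100) + X (10) + X (10) + X (10) + IX (9) = 2139. So it is a valid standard Roman numeral.

Yes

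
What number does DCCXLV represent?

DCCXLV: D=500, C=100, C=100, XL=40, V=5
500 + 100 + 100 + 40 + 5 = 745

745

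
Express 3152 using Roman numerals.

Convert 3152 to Roman numerals:
  3152 contains 3×1000 (MMM)
  152 contains 1×100 (C)
  52 contains 1×50 (L)
  2 contains 2×1 (II)

MMMCLII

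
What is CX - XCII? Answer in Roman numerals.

CX = 110
XCII = 92
110 - 92 = 18

XVIII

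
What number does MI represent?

MI: M=1000, I=1
1000 + 1 = 1001

1001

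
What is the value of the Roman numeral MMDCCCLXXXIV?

MMDCCCLXXXIV: M=1000, M=1000, D=500, C=100, C=100, C=100, L=50, X=10, X=10, X=10, IV=4
1000 + 1000 + 500 + 100 + 100 + 100 + 50 + 10 + 10 + 10 + 4 = 2884

2884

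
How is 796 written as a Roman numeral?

Convert 796 to Roman numerals:
  796 contains 1×500 (D)
  296 contains 2×100 (CC)
  96 contains 1×90 (XC)
  6 contains 1×5 (V)
  1 contains 1×1 (I)

DCCXCVI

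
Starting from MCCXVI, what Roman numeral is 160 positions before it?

MCCXVI = 1216
1216 - 160 = 1056

MLVI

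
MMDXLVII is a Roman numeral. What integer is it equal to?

MMDXLVII: M=1000, M=1000, D=500, XL=40, V=5, I=1, I=1
1000 + 1000 + 500 + 40 + 5 + 1 + 1 = 2547

2547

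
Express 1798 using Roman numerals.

Convert 1798 to Roman numerals:
  1798 contains 1×1000 (M)
  798 contains 1×500 (D)
  298 contains 2×100 (CC)
  98 contains 1×90 (XC)
  8 contains 1×5 (V)
  3 contains 3×1 (III)

MDCCXCVIII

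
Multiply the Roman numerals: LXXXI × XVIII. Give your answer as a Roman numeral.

LXXXI = 81
XVIII = 18
81 × 18 = 1458

MCDLVIII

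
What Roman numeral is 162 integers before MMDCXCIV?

MMDCXCIV = 2694
2694 - 162 = 2532

MMDXXXII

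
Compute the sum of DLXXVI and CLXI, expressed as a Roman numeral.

DLXXVI = 576
CLXI = 161
576 + 161 = 737

DCCXXXVII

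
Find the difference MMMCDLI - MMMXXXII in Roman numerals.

MMMCDLI = 3451
MMMXXXII = 3032
3451 - 3032 = 419

CDXIX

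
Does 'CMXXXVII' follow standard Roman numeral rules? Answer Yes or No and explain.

'CMXXXVII': Check the rules: uses only the symbols I, V, X, L, C, D, M; no symbol is repeated more than three times in a row; V, L and D each appear at most once; the only place a smaller symbol precedes a larger one is the allowed subtractive pair CM, the symbol right after such a pair (if any) is smaller than the pair's first symbol, and otherwise the values never increase from left to right. Value: CM (900) + X (10) + X (10) + X (10) + V (5) + I (1) + I (1) = 937. So it is a valid standard Roman numeral.

Yes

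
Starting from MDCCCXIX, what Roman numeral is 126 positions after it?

MDCCCXIX = 1819
1819 + 126 = 1945

MCMXLV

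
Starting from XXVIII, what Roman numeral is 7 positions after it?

XXVIII = 28
28 + 7 = 35

XXXV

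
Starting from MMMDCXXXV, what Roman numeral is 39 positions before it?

MMMDCXXXV = 3635
3635 - 39 = 3596

MMMDXCVI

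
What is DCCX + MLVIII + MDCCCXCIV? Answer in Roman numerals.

DCCX = 710, MLVIII = 1058, MDCCCXCIV = 1894
710 + 1058 = 1768
1768 + 1894 = 3662

MMMDCLXII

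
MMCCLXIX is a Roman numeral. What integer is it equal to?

MMCCLXIX: M=1000, M=1000, C=100, C=100, L=50, X=10, IX=9
1000 + 1000 + 100 + 100 + 50 + 10 + 9 = 2269

2269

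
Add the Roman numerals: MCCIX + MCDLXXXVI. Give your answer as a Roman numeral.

MCCIX = 1209
MCDLXXXVI = 1486
1209 + 1486 = 2695

MMDCXCV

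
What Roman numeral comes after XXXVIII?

XXXVIII = 38, so the next integer is 38 + 1 = 39

XXXIX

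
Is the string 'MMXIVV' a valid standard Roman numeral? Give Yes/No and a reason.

'MMXIVV': V should not appear more than once

No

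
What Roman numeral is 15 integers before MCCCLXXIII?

MCCCLXXIII = 1373
1373 - 15 = 1358

MCCCLVIII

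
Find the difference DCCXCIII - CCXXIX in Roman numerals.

DCCXCIII = 793
CCXXIX = 229
793 - 229 = 564

DLXIV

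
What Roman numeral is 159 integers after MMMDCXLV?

MMMDCXLV = 3645
3645 + 159 = 3804

MMMDCCCIV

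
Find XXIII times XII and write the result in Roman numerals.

XXIII = 23
XII = 12
23 × 12 = 276

CCLXXVI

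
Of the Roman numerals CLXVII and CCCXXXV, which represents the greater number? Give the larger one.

CLXVII = 167
CCCXXXV = 335
335 is larger

CCCXXXV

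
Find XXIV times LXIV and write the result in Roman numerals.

XXIV = 24
LXIV = 64
24 × 64 = 1536

MDXXXVI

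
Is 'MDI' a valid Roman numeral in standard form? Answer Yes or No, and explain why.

'MDI': Check the rules: uses only the symbols I, V, X, L, C, D, M; no symbol is repeated more than three times in a row; V, L and D each appear at most once; no smaller symbol precedes a larger one (values never increase from left to right). Value: M (1000) + D (500) + I (1) = 1501. So it is a valid standard Roman numeral.

Yes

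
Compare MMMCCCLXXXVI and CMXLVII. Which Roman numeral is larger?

MMMCCCLXXXVI = 3386
CMXLVII = 947
3386 is larger

MMMCCCLXXXVI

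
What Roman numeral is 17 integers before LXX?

LXX = 70
70 - 17 = 53

LIII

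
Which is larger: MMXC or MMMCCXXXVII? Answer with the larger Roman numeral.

MMXC = 2090
MMMCCXXXVII = 3237
3237 is larger

MMMCCXXXVII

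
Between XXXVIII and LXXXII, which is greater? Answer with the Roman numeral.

XXXVIII = 38
LXXXII = 82
82 is larger

LXXXII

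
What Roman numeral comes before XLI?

XLI = 41; previous is 40

XL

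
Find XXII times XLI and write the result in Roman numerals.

XXII = 22
XLI = 41
22 × 41 = 902

CMII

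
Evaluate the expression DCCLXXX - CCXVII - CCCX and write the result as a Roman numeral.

DCCLXXX = 780, CCXVII = 217, CCCX = 310
780 - 217 = 563
563 - 310 = 253

CCLIII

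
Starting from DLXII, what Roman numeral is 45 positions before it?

DLXII = 562
562 - 45 = 517

DXVII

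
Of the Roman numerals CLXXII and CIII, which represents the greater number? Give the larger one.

CLXXII = 172
CIII = 103
172 is larger

CLXXII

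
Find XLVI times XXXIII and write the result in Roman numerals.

XLVI = 46
XXXIII = 33
46 × 33 = 1518

MDXVIII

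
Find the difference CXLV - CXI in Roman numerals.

CXLV = 145
CXI = 111
145 - 111 = 34

XXXIV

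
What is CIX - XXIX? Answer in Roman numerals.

CIX = 109
XXIX = 29
109 - 29 = 80

LXXX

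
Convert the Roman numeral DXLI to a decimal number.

DXLI: D=500, XL=40, I=1
500 + 40 + 1 = 541

541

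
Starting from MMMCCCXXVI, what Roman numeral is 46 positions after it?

MMMCCCXXVI = 3326
3326 + 46 = 3372

MMMCCCLXXII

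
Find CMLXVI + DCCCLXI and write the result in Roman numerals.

CMLXVI = 966
DCCCLXI = 861
966 + 861 = 1827

MDCCCXXVII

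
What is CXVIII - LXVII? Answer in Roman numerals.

CXVIII = 118
LXVII = 67
118 - 67 = 51

LI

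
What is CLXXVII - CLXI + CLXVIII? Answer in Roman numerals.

CLXXVII = 177, CLXI = 161, CLXVIII = 168
177 - 161 = 16
16 + 168 = 184

CLXXXIV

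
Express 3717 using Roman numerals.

Convert 3717 to Roman numerals:
  3717 contains 3×1000 (MMM)
  717 contains 1×500 (D)
  217 contains 2×100 (CC)
  17 contains 1×10 (X)
  7 contains 1×5 (V)
  2 contains 2×1 (II)

MMMDCCXVII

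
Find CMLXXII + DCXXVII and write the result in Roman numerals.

CMLXXII = 972
DCXXVII = 627
972 + 627 = 1599

MDXCIX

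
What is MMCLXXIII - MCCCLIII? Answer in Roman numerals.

MMCLXXIII = 2173
MCCCLIII = 1353
2173 - 1353 = 820

DCCCXX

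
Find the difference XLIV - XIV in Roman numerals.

XLIV = 44
XIV = 14
44 - 14 = 30

XXX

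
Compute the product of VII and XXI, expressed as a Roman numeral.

VII = 7
XXI = 21
7 × 21 = 147

CXLVII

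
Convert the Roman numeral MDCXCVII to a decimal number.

MDCXCVII: M=1000, D=500, C=100, XC=90, V=5, I=1, I=1
1000 + 500 + 100 + 90 + 5 + 1 + 1 = 1697

1697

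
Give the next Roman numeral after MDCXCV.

MDCXCV = 1695; next is 1696

MDCXCVI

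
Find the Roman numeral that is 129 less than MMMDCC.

MMMDCC = 3700
3700 - 129 = 3571

MMMDLXXI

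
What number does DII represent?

DII: D=500, I=1, I=1
500 + 1 + 1 = 502

502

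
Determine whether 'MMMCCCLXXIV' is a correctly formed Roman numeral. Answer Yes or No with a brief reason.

'MMMCCCLXXIV': Check the rules: uses only the symbols I, V, X, L, C, D, M; no symbol is repeated more than three times in a row; V, L and D each appear at most once; the only place a smaller symbol precedes a larger one is the allowed subtractive pair IV, the symbol right after such a pair (if any) is smaller than the pair's first symbol, and otherwise the values never increase from left to right. Value: M (1000) + M (1000) + M (1000) + C (100) + C (100) + C (100) + L (50) + X (10) + X (10) + IV (4) = 3374. So it is a valid standard Roman numeral.

Yes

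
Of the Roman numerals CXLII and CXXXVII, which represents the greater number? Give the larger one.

CXLII = 142
CXXXVII = 137
142 is larger

CXLII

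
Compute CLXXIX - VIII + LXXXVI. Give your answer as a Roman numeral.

CLXXIX = 179, VIII = 8, LXXXVI = 86
179 - 8 = 171
171 + 86 = 257

CCLVII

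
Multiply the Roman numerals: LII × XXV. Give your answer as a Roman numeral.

LII = 52
XXV = 25
52 × 25 = 1300

MCCC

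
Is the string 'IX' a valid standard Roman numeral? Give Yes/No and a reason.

'IX': Check the rules: uses only the symbols I, V, X, L, C, D, M; no symbol is repeated more than three times in a row; V, L and D each appear at most once; the only place a smaller symbol precedes a larger one is the allowed subtractive pair IX, the symbol right after such a pair (if any) is smaller than the pair's first symbol, and otherwise the values never increase from left to right. Value: IX = 9. So it is a valid standard Roman numeral.

Yes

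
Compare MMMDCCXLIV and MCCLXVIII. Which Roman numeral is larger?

MMMDCCXLIV = 3744
MCCLXVIII = 1268
3744 is larger

MMMDCCXLIV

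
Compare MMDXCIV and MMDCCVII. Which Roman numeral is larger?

MMDXCIV = 2594
MMDCCVII = 2707
2707 is larger

MMDCCVII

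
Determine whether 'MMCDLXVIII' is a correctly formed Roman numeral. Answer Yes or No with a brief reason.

'MMCDLXVIII': Check the rules: uses only the symbols I, V, X, L, C, D, M; no symbol is repeated more than three times in a row; V, L and D each appear at most once; the only place a smaller symbol precedes a larger one is the allowed subtractive pair CD, the symbol right after such a pair (if any) is smaller than the pair's first symbol, and otherwise the values never increase from left to right. Value: M (1000) + M (1000) + CD (400) + L (50) + X (10) + V (5) + I (1) + I (1) + I (1) = 2468. So it is a valid standard Roman numeral.

Yes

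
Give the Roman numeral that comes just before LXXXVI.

LXXXVI = 86; previous is 85

LXXXV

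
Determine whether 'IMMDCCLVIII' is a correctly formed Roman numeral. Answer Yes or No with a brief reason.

'IMMDCCLVIII': Invalid subtractive combination: IM

No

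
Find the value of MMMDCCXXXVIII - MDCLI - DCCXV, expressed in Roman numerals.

MMMDCCXXXVIII = 3738, MDCLI = 1651, DCCXV = 715
3738 - 1651 = 2087
2087 - 715 = 1372

MCCCLXXII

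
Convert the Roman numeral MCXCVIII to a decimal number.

MCXCVIII: M=1000, C=100, XC=90, V=5, I=1, I=1, I=1
1000 + 100 + 90 + 5 + 1 + 1 + 1 = 1198

1198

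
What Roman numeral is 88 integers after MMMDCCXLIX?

MMMDCCXLIX = 3749
3749 + 88 = 3837

MMMDCCCXXXVII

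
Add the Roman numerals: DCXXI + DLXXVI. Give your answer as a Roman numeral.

DCXXI = 621
DLXXVI = 576
621 + 576 = 1197

MCXCVII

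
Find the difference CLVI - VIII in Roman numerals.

CLVI = 156
VIII = 8
156 - 8 = 148

CXLVIII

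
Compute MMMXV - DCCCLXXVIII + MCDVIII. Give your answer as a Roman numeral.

MMMXV = 3015, DCCCLXXVIII = 878, MCDVIII = 1408
3015 - 878 = 2137
2137 + 1408 = 3545

MMMDXLV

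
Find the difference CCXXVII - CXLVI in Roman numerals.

CCXXVII = 227
CXLVI = 146
227 - 146 = 81

LXXXI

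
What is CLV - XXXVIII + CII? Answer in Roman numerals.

CLV = 155, XXXVIII = 38, CII = 102
155 - 38 = 117
117 + 102 = 219

CCXIX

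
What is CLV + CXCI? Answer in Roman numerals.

CLV = 155
CXCI = 191
155 + 191 = 346

CCCXLVI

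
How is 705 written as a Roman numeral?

Convert 705 to Roman numerals:
  705 contains 1×500 (D)
  205 contains 2×100 (CC)
  5 contains 1×5 (V)

DCCV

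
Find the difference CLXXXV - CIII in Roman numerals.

CLXXXV = 185
CIII = 103
185 - 103 = 82

LXXXII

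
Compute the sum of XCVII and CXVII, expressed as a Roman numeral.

XCVII = 97
CXVII = 117
97 + 117 = 214

CCXIV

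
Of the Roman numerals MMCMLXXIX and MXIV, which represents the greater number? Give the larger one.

MMCMLXXIX = 2979
MXIV = 1014
2979 is larger

MMCMLXXIX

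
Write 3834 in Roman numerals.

Convert 3834 to Roman numerals:
  3834 contains 3×1000 (MMM)
  834 contains 1×500 (D)
  334 contains 3×100 (CCC)
  34 contains 3×10 (XXX)
  4 contains 1×4 (IV)

MMMDCCCXXXIV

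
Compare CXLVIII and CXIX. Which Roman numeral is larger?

CXLVIII = 148
CXIX = 119
148 is larger

CXLVIII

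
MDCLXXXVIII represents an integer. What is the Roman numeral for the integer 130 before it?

MDCLXXXVIII = 1688
1688 - 130 = 1558

MDLVIII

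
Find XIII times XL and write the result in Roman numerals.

XIII = 13
XL = 40
13 × 40 = 520

DXX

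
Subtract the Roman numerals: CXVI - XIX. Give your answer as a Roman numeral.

CXVI = 116
XIX = 19
116 - 19 = 97

XCVII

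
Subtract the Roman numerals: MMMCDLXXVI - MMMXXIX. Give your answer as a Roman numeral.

MMMCDLXXVI = 3476
MMMXXIX = 3029
3476 - 3029 = 447

CDXLVII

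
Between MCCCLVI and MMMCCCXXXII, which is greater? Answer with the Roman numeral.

MCCCLVI = 1356
MMMCCCXXXII = 3332
3332 is larger

MMMCCCXXXII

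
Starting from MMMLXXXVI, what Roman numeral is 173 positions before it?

MMMLXXXVI = 3086
3086 - 173 = 2913

MMCMXIII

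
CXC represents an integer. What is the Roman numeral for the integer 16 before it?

CXC = 190
190 - 16 = 174

CLXXIV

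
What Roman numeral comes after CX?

CX = 110; next is 111

CXI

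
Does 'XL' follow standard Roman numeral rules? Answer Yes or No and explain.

'XL': Check the rules: uses only the symbols I, V, X, L, C, D, M; no symbol is repeated more than three times in a row; V, L and D each appear at most once; the only place a smaller symbol precedes a larger one is the allowed subtractive pair XL, the symbol right after such a pair (if any) is smaller than the pair's first symbol, and otherwise the values never increase from left to right. Value: XL = 40. So it is a valid standard Roman numeral.

Yes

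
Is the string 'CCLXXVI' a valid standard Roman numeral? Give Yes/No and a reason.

'CCLXXVI': Check the rules: uses only the symbols I, V, X, L, C, D, M; no symbol is repeated more than three times in a row; V, L and D each appear at most once; no smaller symbol precedes a larger one (values never increase from left to right). Value: C (100) + C (100) + L (50) + X (10) + X (10) + V (5) + I (1) = 276. So it is a valid standard Roman numeral.

Yes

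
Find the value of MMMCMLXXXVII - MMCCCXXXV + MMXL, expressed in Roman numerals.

MMMCMLXXXVII = 3987, MMCCCXXXV = 2335, MMXL = 2040
3987 - 2335 = 1652
1652 + 2040 = 3692

MMMDCXCII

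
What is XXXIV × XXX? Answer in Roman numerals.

XXXIV = 34
XXX = 30
34 × 30 = 1020

MXX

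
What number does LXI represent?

LXI: L=50, X=10, I=1
50 + 10 + 1 = 61

61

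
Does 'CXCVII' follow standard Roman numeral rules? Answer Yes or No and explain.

'CXCVII': Check the rules: uses only the symbols I, V, X, L, C, D, M; no symbol is repeated more than three times in a row; V, L and D each appear at most once; the only place a smaller symbol precedes a larger one is the allowed subtractive pair XC, the symbol right after such a pair (if any) is smaller than the pair's first symbol, and otherwise the values never increase from left to right. Value: C (100) + XC (90) + V (5) + I (1) + I (1) = 197. So it is a valid standard Roman numeral.

Yes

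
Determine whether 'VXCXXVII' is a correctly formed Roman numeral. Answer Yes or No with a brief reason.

'VXCXXVII': V should not appear more than once

No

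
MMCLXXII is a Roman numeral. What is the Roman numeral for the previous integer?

MMCLXXII = 2172, so the previous integer is 2172 - 1 = 2171

MMCLXXI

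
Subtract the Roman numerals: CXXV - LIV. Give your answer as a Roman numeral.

CXXV = 125
LIV = 54
125 - 54 = 71

LXXI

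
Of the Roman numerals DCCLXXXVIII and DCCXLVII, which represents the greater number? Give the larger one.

DCCLXXXVIII = 788
DCCXLVII = 747
788 is larger

DCCLXXXVIII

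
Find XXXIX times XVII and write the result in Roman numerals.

XXXIX = 39
XVII = 17
39 × 17 = 663

DCLXIII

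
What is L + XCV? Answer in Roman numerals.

L = 50
XCV = 95
50 + 95 = 145

CXLV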